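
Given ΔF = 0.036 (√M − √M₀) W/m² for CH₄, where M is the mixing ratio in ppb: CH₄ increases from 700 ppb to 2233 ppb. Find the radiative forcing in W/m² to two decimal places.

CH₄: 0.036 × (√2233 − √700) = 0.036 × (47.2546 − 26.4575) = 0.036 × 20.7971 = 0.7487 W/m².

ΔF = 0.75 W/m²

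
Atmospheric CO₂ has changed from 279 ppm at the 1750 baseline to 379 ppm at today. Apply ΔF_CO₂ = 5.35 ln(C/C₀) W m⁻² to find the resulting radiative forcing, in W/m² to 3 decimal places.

CO₂ absorption bands are partially saturated, so forcing scales with the logarithm of the concentration ratio.
CO₂: 5.35 × ln(379/279) = 5.35 × ln(1.35842) = 5.35 × 0.30632 = 1.6388 W/m².

ΔF = 1.639 W/m²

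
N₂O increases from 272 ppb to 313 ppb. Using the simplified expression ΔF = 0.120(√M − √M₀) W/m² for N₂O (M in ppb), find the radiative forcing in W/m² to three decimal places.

N₂O: 0.120 × (√313 − √272) = 0.120 × (17.6918 − 16.4924) = 0.120 × 1.1994 = 0.1439 W/m².

ΔF = 0.144 W/m²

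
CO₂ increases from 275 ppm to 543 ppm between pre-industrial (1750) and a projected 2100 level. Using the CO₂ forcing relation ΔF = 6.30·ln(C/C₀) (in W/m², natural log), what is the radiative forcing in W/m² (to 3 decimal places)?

CO₂: 6.30 × ln(543/275) = 6.30 × ln(1.97455) = 6.30 × 0.68034 = 4.2861 W/m².

ΔF = 4.286 W/m²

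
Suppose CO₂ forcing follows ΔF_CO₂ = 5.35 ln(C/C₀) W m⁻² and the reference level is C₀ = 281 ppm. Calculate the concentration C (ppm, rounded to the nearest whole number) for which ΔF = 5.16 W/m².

C ≈ 737 ppm

Set 5.35 ln(C/281) = 5.16, so ln(C/281) = 5.16/5.35 = 0.96449.
Then C/281 = e^0.96449 = 2.62345, giving C = 281 × 2.62345 = 737.19 ppm.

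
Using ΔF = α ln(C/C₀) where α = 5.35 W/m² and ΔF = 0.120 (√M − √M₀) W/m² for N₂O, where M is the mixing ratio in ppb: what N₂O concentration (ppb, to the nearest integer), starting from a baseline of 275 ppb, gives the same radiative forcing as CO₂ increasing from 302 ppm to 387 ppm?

CO₂ forcing: 5.35 × ln(387/302) = 5.35 × 0.247998 = 1.32679 W/m².
Set 0.120(√M − √275) = 1.32679: √M = 1.32679/0.120 + √275 = 11.0566 + 16.5831 = 27.6397.
M = (27.6397)² = 763.95 ppb.

M ≈ 764 ppb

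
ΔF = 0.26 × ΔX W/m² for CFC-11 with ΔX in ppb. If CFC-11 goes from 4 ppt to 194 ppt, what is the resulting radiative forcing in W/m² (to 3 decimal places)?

ΔF = 0.049 W/m²

CFC-11: Δ = 194 − 4 = 190 ppt = 0.190 ppb; ΔF = 0.26 × 0.190 = 0.0494 W/m².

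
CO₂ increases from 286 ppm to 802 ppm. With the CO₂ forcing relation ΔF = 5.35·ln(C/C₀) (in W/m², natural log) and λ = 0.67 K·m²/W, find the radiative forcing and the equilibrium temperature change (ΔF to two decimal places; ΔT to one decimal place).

ΔF = 5.52 W/m²; ΔT = 3.7 K

CO₂: 5.35 × ln(802/286) = 5.35 × ln(2.80420) = 5.35 × 1.03112 = 5.5165 W/m².
ΔT = λ ΔF = 0.67 × 5.52 = 3.6984 K.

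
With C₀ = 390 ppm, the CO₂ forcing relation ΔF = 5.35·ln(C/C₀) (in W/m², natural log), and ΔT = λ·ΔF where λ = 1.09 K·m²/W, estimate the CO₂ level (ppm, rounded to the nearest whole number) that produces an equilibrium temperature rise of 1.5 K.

Required forcing: ΔF = ΔT/λ = 1.5/1.09 = 1.3761 W/m².
Then ln(C/390) = ΔF/5.35 = 1.3761/5.35 = 0.25721.
So C = 390 × e^0.25721 = 390 × 1.29332 = 504.39 ppm.

C ≈ 504 ppm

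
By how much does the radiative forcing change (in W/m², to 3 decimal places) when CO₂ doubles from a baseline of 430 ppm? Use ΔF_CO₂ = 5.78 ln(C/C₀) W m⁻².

ΔF = 4.006 W/m²

ΔF = 5.78 × ln(2) = 5.78 × 0.69315 = 4.0064 W/m².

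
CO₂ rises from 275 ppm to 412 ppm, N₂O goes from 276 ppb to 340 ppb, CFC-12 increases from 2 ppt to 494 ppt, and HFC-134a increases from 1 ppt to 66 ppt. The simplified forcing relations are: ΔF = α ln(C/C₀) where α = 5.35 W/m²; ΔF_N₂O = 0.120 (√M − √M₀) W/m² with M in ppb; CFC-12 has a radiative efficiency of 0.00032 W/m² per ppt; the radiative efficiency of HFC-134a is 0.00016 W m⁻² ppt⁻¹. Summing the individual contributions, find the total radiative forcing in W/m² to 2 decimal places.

CO₂: 5.35 × ln(412/275) = 5.35 × ln(1.49818) = 5.35 × 0.40425 = 2.1627 W/m².
N₂O: 0.120 × (√340 − √276) = 0.120 × (18.4391 − 16.6132) = 0.120 × 1.8259 = 0.2191 W/m².
CFC-12: ΔF = 0.00032 × (494 − 2) = 0.00032 × 492 = 0.1574 W/m².
HFC-134a: ΔF = 0.00016 × (66 − 1) = 0.00016 × 65 = 0.0104 W/m².
Total ΔF = 2.1627 + 0.2191 + 0.1574 + 0.0104 = 2.5496 W/m².

ΔF = 2.55 W/m²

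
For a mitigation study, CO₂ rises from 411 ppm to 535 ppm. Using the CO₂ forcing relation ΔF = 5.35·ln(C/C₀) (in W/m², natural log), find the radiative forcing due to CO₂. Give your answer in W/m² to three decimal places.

ΔF = 1.411 W/m²

CO₂ absorption bands are partially saturated, so forcing scales with the logarithm of the concentration ratio.
CO₂: 5.35 × ln(535/411) = 5.35 × ln(1.30170) = 5.35 × 0.26367 = 1.4106 W/m².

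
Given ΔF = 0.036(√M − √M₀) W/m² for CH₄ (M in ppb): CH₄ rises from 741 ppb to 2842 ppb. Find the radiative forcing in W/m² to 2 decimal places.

CH₄: 0.036 × (√2842 − √741) = 0.036 × (53.3104 − 27.2213) = 0.036 × 26.0891 = 0.9392 W/m².

ΔF = 0.94 W/m²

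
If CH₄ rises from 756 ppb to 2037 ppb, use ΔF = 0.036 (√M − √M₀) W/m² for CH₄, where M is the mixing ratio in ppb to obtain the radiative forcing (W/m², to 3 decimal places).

ΔF = 0.635 W/m²

CH₄: 0.036 × (√2037 − √756) = 0.036 × (45.1331 − 27.4955) = 0.036 × 17.6376 = 0.6350 W/m².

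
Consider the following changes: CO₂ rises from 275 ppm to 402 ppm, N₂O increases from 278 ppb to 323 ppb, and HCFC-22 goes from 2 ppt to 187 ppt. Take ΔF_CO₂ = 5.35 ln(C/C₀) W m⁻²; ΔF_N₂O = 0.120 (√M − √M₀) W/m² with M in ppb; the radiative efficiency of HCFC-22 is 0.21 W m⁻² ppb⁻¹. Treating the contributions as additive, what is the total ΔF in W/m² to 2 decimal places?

ΔF = 2.23 W/m²

CO₂: 5.35 × ln(402/275) = 5.35 × ln(1.46182) = 5.35 × 0.37968 = 2.0313 W/m².
N₂O: 0.120 × (√323 − √278) = 0.120 × (17.9722 − 16.6733) = 0.120 × 1.2989 = 0.1559 W/m².
HCFC-22: Δ = 187 − 2 = 185 ppt = 0.185 ppb; ΔF = 0.21 × 0.185 = 0.0389 W/m².
Total ΔF = 2.0313 + 0.1559 + 0.0389 = 2.2261 W/m².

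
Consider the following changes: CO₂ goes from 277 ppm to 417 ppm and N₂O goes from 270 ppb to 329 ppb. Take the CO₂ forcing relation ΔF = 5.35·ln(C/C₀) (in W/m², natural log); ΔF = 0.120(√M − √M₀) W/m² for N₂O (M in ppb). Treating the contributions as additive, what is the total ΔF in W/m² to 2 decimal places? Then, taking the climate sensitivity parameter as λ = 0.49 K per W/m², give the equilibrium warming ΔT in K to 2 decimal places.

ΔF = 2.39 W/m²; ΔT = 1.17 K

CO₂: 5.35 × ln(417/277) = 5.35 × ln(1.50542) = 5.35 × 0.40907 = 2.1885 W/m².
N₂O: 0.120 × (√329 − √270) = 0.120 × (18.1384 − 16.4317) = 0.120 × 1.7067 = 0.2048 W/m².
Total ΔF = 2.1885 + 0.2048 = 2.3933 W/m².
ΔT = λ ΔF = 0.49 × 2.39 = 1.1711 K.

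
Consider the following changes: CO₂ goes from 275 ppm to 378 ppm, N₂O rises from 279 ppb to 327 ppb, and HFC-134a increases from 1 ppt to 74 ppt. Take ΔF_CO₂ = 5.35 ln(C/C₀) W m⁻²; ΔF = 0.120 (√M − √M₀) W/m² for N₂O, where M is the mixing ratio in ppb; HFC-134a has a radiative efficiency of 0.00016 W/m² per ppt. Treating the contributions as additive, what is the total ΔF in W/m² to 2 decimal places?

CO₂: 5.35 × ln(378/275) = 5.35 × ln(1.37455) = 5.35 × 0.31813 = 1.7020 W/m².
N₂O: 0.120 × (√327 − √279) = 0.120 × (18.0831 − 16.7033) = 0.120 × 1.3798 = 0.1656 W/m².
HFC-134a: ΔF = 0.00016 × (74 − 1) = 0.00016 × 73 = 0.0117 W/m².
Total ΔF = 1.7020 + 0.1656 + 0.0117 = 1.8793 W/m².

ΔF = 1.88 W/m²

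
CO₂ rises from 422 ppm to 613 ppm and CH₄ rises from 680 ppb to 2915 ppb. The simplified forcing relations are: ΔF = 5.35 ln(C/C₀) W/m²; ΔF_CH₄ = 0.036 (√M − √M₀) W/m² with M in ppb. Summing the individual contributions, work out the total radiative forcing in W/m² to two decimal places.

CO₂: 5.35 × ln(613/422) = 5.35 × ln(1.45261) = 5.35 × 0.37336 = 1.9975 W/m².
CH₄: 0.036 × (√2915 − √680) = 0.036 × (53.9907 − 26.0768) = 0.036 × 27.9139 = 1.0049 W/m².
Total ΔF = 1.9975 + 1.0049 = 3.0024 W/m².

ΔF = 3.00 W/m²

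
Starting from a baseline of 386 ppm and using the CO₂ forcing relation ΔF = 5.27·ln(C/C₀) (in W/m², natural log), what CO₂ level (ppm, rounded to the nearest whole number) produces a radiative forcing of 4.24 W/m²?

C ≈ 863 ppm

Set 5.27 ln(C/386) = 4.24, so ln(C/386) = 4.24/5.27 = 0.80455.
Then C/386 = e^0.80455 = 2.23569, giving C = 386 × 2.23569 = 862.98 ppm.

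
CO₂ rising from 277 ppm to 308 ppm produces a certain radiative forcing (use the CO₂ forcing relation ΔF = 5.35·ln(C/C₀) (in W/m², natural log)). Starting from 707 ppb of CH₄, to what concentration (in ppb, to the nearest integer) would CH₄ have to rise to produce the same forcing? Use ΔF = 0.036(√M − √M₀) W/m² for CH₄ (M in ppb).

CO₂ forcing: 5.35 × ln(308/277) = 5.35 × 0.106082 = 0.56754 W/m².
Set 0.036(√M − √707) = 0.56754: √M = 0.56754/0.036 + √707 = 15.7650 + 26.5895 = 42.3545.
M = (42.3545)² = 1793.90 ppb.

M ≈ 1794 ppb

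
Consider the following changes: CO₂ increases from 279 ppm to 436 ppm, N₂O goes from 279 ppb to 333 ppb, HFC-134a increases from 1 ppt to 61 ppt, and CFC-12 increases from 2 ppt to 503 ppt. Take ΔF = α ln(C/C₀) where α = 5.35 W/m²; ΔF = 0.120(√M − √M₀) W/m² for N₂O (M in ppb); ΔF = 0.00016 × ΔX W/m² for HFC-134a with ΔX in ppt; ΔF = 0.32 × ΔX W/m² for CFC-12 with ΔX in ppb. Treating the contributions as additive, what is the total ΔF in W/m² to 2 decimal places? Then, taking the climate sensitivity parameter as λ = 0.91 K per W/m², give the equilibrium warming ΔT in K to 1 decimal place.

ΔF = 2.74 W/m²; ΔT = 2.5 K

CO₂: 5.35 × ln(436/279) = 5.35 × ln(1.56272) = 5.35 × 0.44643 = 2.3884 W/m².
N₂O: 0.120 × (√333 − √279) = 0.120 × (18.2483 − 16.7033) = 0.120 × 1.5450 = 0.1854 W/m².
HFC-134a: ΔF = 0.00016 × (61 − 1) = 0.00016 × 60 = 0.0096 W/m².
CFC-12: Δ = 503 − 2 = 501 ppt = 0.501 ppb; ΔF = 0.32 × 0.501 = 0.1603 W/m².
Total ΔF = 2.3884 + 0.1854 + 0.0096 + 0.1603 = 2.7437 W/m².
ΔT = λ ΔF = 0.91 × 2.74 = 2.4934 K.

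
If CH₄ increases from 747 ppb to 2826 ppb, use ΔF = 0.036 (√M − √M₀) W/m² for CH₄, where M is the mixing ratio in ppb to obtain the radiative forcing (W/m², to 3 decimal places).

CH₄: 0.036 × (√2826 − √747) = 0.036 × (53.1601 − 27.3313) = 0.036 × 25.8288 = 0.9298 W/m².

ΔF = 0.930 W/m²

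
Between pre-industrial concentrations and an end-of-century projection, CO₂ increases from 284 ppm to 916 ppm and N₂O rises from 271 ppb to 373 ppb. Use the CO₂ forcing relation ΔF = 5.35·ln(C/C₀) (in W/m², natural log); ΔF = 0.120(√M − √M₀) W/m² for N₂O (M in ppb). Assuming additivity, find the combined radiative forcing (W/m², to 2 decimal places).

CO₂: 5.35 × ln(916/284) = 5.35 × ln(3.22535) = 5.35 × 1.17104 = 6.2651 W/m².
N₂O: 0.120 × (√373 − √271) = 0.120 × (19.3132 − 16.4621) = 0.120 × 2.8511 = 0.3421 W/m².
Total ΔF = 6.2651 + 0.3421 = 6.6072 W/m².

ΔF = 6.61 W/m²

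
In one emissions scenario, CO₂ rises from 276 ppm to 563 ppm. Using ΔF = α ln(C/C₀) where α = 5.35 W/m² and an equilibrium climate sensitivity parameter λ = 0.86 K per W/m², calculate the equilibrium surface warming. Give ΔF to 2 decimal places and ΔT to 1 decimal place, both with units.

ΔF = 3.81 W/m²; ΔT = 3.3 K

CO₂: 5.35 × ln(563/276) = 5.35 × ln(2.03986) = 5.35 × 0.71288 = 3.8139 W/m².
ΔT = λ ΔF = 0.86 × 3.81 = 3.2766 K.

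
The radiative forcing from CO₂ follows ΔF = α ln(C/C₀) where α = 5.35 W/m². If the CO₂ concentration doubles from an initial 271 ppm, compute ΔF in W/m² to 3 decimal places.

ΔF = 3.708 W/m²

Because the forcing depends only on the ratio C/C₀, the initial concentration does not enter.
ΔF = 5.35 × ln(2) = 5.35 × 0.69315 = 3.7084 W/m².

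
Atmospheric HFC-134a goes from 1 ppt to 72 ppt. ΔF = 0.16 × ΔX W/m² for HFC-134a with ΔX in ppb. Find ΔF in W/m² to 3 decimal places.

HFC-134a: Δ = 72 − 1 = 71 ppt = 0.071 ppb; ΔF = 0.16 × 0.071 = 0.0114 W/m².

ΔF = 0.011 W/m²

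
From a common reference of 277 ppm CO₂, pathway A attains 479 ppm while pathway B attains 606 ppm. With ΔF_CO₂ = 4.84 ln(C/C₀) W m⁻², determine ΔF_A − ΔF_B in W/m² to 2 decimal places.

ΔF_A − ΔF_B = -1.14 W/m²

ΔF_A = 4.84 ln(479/277) = 4.84 × 0.54768 = 2.6508 W/m².
ΔF_B = 4.84 ln(606/277) = 4.84 × 0.78286 = 3.7890 W/m².
Difference: 2.6508 − 3.7890 = -1.1382 W/m².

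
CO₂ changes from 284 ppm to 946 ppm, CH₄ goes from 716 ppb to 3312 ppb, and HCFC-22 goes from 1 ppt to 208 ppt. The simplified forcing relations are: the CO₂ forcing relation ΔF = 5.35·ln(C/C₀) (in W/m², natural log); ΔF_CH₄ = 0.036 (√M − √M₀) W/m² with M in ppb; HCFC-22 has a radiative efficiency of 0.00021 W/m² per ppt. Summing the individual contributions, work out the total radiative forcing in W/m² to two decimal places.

ΔF = 7.59 W/m²

CO₂: 5.35 × ln(946/284) = 5.35 × ln(3.33099) = 5.35 × 1.20327 = 6.4375 W/m².
CH₄: 0.036 × (√3312 − √716) = 0.036 × (57.5500 − 26.7582) = 0.036 × 30.7918 = 1.1085 W/m².
HCFC-22: ΔF = 0.00021 × (208 − 1) = 0.00021 × 207 = 0.0435 W/m².
Total ΔF = 6.4375 + 1.1085 + 0.0435 = 7.5895 W/m².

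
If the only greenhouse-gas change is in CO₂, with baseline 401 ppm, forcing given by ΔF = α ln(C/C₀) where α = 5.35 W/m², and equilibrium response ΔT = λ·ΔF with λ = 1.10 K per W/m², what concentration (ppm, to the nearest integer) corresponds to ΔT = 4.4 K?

Required forcing: ΔF = ΔT/λ = 4.4/1.10 = 4.0000 W/m².
Then ln(C/401) = ΔF/5.35 = 4.0000/5.35 = 0.74766.
So C = 401 × e^0.74766 = 401 × 2.11205 = 846.93 ppm.

C ≈ 847 ppm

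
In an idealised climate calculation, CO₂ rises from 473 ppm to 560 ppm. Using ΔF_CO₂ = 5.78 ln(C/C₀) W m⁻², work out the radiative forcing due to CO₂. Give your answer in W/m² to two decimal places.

CO₂: 5.78 × ln(560/473) = 5.78 × ln(1.18393) = 5.78 × 0.16884 = 0.9759 W/m².

ΔF = 0.98 W/m²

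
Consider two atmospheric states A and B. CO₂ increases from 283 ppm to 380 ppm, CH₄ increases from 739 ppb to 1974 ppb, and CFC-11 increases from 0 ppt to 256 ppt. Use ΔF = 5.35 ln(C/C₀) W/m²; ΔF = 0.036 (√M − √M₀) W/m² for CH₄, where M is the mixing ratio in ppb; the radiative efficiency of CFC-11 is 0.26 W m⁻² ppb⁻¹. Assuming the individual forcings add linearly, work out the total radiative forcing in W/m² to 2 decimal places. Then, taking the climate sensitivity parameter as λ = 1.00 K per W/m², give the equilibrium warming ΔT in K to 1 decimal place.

ΔF = 2.26 W/m²; ΔT = 2.3 K

CO₂: 5.35 × ln(380/283) = 5.35 × ln(1.34276) = 5.35 × 0.29473 = 1.5768 W/m².
CH₄: 0.036 × (√1974 − √739) = 0.036 × (44.4297 − 27.1846) = 0.036 × 17.2451 = 0.6208 W/m².
CFC-11: Δ = 256 − 0 = 256 ppt = 0.256 ppb; ΔF = 0.26 × 0.256 = 0.0666 W/m².
Total ΔF = 1.5768 + 0.6208 + 0.0666 = 2.2642 W/m².
ΔT = λ ΔF = 1.00 × 2.26 = 2.2600 K.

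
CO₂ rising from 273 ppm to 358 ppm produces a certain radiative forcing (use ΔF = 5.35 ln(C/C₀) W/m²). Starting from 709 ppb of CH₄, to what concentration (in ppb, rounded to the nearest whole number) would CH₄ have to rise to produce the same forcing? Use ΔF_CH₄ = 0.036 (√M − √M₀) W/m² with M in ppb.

CO₂ forcing: 5.35 × ln(358/273) = 5.35 × 0.271061 = 1.45018 W/m².
Set 0.036(√M − √709) = 1.45018: √M = 1.45018/0.036 + √709 = 40.2828 + 26.6271 = 66.9099.
M = (66.9099)² = 4476.93 ppb.

M ≈ 4477 ppb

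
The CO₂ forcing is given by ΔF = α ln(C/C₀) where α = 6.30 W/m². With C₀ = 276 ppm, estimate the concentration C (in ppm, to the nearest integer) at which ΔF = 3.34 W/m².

C ≈ 469 ppm

Set 6.30 ln(C/276) = 3.34, so ln(C/276) = 3.34/6.30 = 0.53016.
Then C/276 = e^0.53016 = 1.69920, giving C = 276 × 1.69920 = 468.98 ppm.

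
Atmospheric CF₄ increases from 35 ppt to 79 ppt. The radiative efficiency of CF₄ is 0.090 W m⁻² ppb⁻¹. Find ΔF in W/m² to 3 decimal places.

CF₄: Δ = 79 − 35 = 44 ppt = 0.044 ppb; ΔF = 0.090 × 0.044 = 0.0040 W/m².

ΔF = 0.004 W/m²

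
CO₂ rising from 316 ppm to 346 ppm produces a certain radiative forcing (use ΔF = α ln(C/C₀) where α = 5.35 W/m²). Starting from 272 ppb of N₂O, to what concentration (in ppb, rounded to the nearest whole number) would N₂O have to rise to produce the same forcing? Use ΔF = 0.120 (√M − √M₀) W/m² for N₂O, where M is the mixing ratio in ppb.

CO₂ forcing: 5.35 × ln(346/316) = 5.35 × 0.090697 = 0.48523 W/m².
Set 0.120(√M − √272) = 0.48523: √M = 0.48523/0.120 + √272 = 4.0436 + 16.4924 = 20.5360.
M = (20.5360)² = 421.73 ppb.

M ≈ 422 ppb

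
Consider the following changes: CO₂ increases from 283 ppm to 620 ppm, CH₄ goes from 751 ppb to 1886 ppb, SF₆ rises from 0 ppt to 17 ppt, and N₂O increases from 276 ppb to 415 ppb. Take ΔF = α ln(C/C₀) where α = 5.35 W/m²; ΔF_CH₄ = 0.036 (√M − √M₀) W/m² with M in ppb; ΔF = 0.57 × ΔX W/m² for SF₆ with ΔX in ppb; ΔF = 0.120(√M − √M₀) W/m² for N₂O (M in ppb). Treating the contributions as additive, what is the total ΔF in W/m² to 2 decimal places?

CO₂: 5.35 × ln(620/283) = 5.35 × ln(2.19081) = 5.35 × 0.78427 = 4.1958 W/m².
CH₄: 0.036 × (√1886 − √751) = 0.036 × (43.4281 − 27.4044) = 0.036 × 16.0237 = 0.5769 W/m².
SF₆: Δ = 17 − 0 = 17 ppt = 0.017 ppb; ΔF = 0.57 × 0.017 = 0.0097 W/m².
N₂O: 0.120 × (√415 − √276) = 0.120 × (20.3715 − 16.6132) = 0.120 × 3.7583 = 0.4510 W/m².
Total ΔF = 4.1958 + 0.5769 + 0.0097 + 0.4510 = 5.2334 W/m².

ΔF = 5.23 W/m²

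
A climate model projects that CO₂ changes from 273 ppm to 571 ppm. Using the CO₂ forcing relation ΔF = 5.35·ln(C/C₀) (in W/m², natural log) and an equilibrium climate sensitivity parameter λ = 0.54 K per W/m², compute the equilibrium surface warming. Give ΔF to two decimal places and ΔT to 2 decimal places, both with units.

CO₂: 5.35 × ln(571/273) = 5.35 × ln(2.09158) = 5.35 × 0.73792 = 3.9479 W/m².
ΔT = λ ΔF = 0.54 × 3.95 = 2.1330 K.

ΔF = 3.95 W/m²; ΔT = 2.13 K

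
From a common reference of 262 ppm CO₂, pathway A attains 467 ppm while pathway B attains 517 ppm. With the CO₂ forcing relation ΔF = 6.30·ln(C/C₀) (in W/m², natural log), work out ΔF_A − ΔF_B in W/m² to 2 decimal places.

ΔF_A = 6.30 ln(467/262) = 6.30 × 0.57798 = 3.6413 W/m².
ΔF_B = 6.30 ln(517/262) = 6.30 × 0.67970 = 4.2821 W/m².
Difference: 3.6413 − 4.2821 = -0.6408 W/m².

ΔF_A − ΔF_B = -0.64 W/m²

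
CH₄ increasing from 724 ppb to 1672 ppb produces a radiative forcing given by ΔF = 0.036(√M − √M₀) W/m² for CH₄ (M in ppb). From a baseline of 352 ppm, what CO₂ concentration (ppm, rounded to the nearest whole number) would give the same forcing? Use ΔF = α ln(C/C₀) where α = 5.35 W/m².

C ≈ 387 ppm

CH₄ forcing: 0.036 × (√1672 − √724) = 0.036 × (40.8901 − 26.9072) = 0.036 × 13.9829 = 0.50338 W/m².
Set 5.35 ln(C/352) = 0.50338: ln(C/352) = 0.50338/5.35 = 0.09409, so C = 352 × e^0.09409 = 352 × 1.09866 = 386.73 ppm.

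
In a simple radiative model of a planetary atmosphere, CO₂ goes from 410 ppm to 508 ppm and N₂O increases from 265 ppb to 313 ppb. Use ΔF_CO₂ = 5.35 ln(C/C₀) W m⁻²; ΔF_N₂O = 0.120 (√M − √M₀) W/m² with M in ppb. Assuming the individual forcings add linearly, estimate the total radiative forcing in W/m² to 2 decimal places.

CO₂: 5.35 × ln(508/410) = 5.35 × ln(1.23902) = 5.35 × 0.21432 = 1.1466 W/m².
N₂O: 0.120 × (√313 − √265) = 0.120 × (17.6918 − 16.2788) = 0.120 × 1.4130 = 0.1696 W/m².
Total ΔF = 1.1466 + 0.1696 = 1.3162 W/m².

ΔF = 1.32 W/m²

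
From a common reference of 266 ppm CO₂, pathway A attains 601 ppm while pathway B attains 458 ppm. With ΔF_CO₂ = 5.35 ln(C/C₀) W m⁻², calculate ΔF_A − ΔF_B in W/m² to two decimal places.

ΔF_A = 5.35 ln(601/266) = 5.35 × 0.81510 = 4.3608 W/m².
ΔF_B = 5.35 ln(458/266) = 5.35 × 0.54337 = 2.9070 W/m².
Difference: 4.3608 − 2.9070 = 1.4538 W/m².
(Equivalently, ΔF_A − ΔF_B = 5.35 ln(601/458) = 5.35 × 0.27173 = 1.4538 W/m².)

ΔF_A − ΔF_B = 1.45 W/m²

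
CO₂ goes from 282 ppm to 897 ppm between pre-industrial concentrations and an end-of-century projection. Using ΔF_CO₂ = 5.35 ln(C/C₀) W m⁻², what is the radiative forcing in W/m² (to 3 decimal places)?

ΔF = 6.191 W/m²

CO₂: 5.35 × ln(897/282) = 5.35 × ln(3.18085) = 5.35 × 1.15715 = 6.1908 W/m².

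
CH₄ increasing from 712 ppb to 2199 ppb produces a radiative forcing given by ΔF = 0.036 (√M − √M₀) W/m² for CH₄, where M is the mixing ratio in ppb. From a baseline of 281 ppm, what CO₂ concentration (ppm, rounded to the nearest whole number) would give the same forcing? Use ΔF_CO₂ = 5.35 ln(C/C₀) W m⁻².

CH₄ forcing: 0.036 × (√2199 − √712) = 0.036 × (46.8935 − 26.6833) = 0.036 × 20.2102 = 0.72757 W/m².
Set 5.35 ln(C/281) = 0.72757: ln(C/281) = 0.72757/5.35 = 0.13599, so C = 281 × e^0.13599 = 281 × 1.14567 = 321.93 ppm.

C ≈ 322 ppm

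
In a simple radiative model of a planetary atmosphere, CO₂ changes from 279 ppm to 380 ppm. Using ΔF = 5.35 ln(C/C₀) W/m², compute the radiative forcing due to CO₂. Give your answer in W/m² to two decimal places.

CO₂: 5.35 × ln(380/279) = 5.35 × ln(1.36201) = 5.35 × 0.30896 = 1.6529 W/m².

ΔF = 1.65 W/m²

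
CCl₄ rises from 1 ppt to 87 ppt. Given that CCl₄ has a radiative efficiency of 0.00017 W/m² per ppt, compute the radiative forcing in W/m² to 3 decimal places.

ΔF = 0.015 W/m²

CCl₄: ΔF = 0.00017 × (87 − 1) = 0.00017 × 86 = 0.0146 W/m².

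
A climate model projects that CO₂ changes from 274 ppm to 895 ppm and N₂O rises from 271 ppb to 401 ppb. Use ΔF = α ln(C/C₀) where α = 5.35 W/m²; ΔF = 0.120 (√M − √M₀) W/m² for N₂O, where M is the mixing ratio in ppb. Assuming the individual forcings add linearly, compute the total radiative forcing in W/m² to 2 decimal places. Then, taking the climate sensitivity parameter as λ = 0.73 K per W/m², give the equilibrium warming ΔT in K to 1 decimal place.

ΔF = 6.76 W/m²; ΔT = 4.9 K

CO₂: 5.35 × ln(895/274) = 5.35 × ln(3.26642) = 5.35 × 1.18369 = 6.3327 W/m².
N₂O: 0.120 × (√401 − √271) = 0.120 × (20.0250 − 16.4621) = 0.120 × 3.5629 = 0.4275 W/m².
Total ΔF = 6.3327 + 0.4275 = 6.7602 W/m².
ΔT = λ ΔF = 0.73 × 6.76 = 4.9348 K.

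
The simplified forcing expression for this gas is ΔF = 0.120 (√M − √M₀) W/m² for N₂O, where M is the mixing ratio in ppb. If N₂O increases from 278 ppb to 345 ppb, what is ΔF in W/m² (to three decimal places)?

N₂O: 0.120 × (√345 − √278) = 0.120 × (18.5742 − 16.6733) = 0.120 × 1.9009 = 0.2281 W/m².

ΔF = 0.228 W/m²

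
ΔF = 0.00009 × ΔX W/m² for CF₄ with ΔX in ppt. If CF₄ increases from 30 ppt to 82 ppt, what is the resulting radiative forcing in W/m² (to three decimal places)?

ΔF = 0.005 W/m²

CF₄: ΔF = 0.00009 × (82 − 30) = 0.00009 × 52 = 0.0047 W/m².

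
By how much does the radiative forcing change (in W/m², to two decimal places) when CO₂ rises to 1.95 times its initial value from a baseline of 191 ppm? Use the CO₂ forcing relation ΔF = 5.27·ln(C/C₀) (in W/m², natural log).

ΔF = 3.52 W/m²

ΔF = 5.27 × ln(1.95) = 5.27 × 0.66783 = 3.5195 W/m².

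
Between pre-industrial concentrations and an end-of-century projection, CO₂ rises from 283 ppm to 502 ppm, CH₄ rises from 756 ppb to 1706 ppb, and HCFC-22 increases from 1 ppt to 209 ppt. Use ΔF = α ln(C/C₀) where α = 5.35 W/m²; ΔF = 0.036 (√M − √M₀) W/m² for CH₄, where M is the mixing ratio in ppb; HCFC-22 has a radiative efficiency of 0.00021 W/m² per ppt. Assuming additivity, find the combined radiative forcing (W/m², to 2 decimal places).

ΔF = 3.61 W/m²

CO₂: 5.35 × ln(502/283) = 5.35 × ln(1.77385) = 5.35 × 0.57315 = 3.0664 W/m².
CH₄: 0.036 × (√1706 − √756) = 0.036 × (41.3038 − 27.4955) = 0.036 × 13.8083 = 0.4971 W/m².
HCFC-22: ΔF = 0.00021 × (209 − 1) = 0.00021 × 208 = 0.0437 W/m².
Total ΔF = 3.0664 + 0.4971 + 0.0437 = 3.6072 W/m².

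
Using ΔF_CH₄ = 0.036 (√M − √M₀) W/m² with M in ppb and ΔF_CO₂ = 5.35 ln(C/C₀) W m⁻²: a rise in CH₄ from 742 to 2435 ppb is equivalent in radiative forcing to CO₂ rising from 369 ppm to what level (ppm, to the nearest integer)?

C ≈ 428 ppm

CH₄ forcing: 0.036 × (√2435 − √742) = 0.036 × (49.3457 − 27.2397) = 0.036 × 22.1060 = 0.79582 W/m².
Set 5.35 ln(C/369) = 0.79582: ln(C/369) = 0.79582/5.35 = 0.14875, so C = 369 × e^0.14875 = 369 × 1.16038 = 428.18 ppm.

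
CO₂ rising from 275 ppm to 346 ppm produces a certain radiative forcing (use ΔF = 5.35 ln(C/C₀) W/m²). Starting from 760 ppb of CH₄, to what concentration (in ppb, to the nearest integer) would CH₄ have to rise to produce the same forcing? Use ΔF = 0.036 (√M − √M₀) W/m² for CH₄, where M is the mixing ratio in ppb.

CO₂ forcing: 5.35 × ln(346/275) = 5.35 × 0.229668 = 1.22872 W/m².
Set 0.036(√M − √760) = 1.22872: √M = 1.22872/0.036 + √760 = 34.1311 + 27.5681 = 61.6992.
M = (61.6992)² = 3806.79 ppb.

M ≈ 3807 ppb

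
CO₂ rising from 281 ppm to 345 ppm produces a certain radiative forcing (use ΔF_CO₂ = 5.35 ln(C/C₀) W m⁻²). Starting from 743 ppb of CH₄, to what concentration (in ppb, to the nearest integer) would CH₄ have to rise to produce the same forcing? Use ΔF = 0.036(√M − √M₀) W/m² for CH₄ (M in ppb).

CO₂ forcing: 5.35 × ln(345/281) = 5.35 × 0.205190 = 1.09777 W/m².
Set 0.036(√M − √743) = 1.09777: √M = 1.09777/0.036 + √743 = 30.4936 + 27.2580 = 57.7516.
M = (57.7516)² = 3335.25 ppb.

M ≈ 3335 ppb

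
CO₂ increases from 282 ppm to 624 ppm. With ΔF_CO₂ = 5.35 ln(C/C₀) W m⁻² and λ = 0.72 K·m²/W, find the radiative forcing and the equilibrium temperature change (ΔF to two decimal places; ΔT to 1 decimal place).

CO₂: 5.35 × ln(624/282) = 5.35 × ln(2.21277) = 5.35 × 0.79425 = 4.2492 W/m².
ΔT = λ ΔF = 0.72 × 4.25 = 3.0600 K.

ΔF = 4.25 W/m²; ΔT = 3.1 K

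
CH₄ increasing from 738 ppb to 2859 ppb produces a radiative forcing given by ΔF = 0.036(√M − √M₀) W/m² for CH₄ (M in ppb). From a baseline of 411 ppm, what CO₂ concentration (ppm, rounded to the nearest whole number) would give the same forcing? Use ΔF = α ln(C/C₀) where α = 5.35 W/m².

CH₄ forcing: 0.036 × (√2859 − √738) = 0.036 × (53.4696 − 27.1662) = 0.036 × 26.3034 = 0.94692 W/m².
Set 5.35 ln(C/411) = 0.94692: ln(C/411) = 0.94692/5.35 = 0.17699, so C = 411 × e^0.17699 = 411 × 1.19362 = 490.58 ppm.

C ≈ 491 ppm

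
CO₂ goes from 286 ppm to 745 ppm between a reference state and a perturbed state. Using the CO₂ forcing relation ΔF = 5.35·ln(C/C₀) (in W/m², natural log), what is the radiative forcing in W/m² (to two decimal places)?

CO₂: 5.35 × ln(745/286) = 5.35 × ln(2.60490) = 5.35 × 0.95739 = 5.1220 W/m².

ΔF = 5.12 W/m²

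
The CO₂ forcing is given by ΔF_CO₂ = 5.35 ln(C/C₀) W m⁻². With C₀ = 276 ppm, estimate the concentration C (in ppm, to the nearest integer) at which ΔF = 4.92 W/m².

Set 5.35 ln(C/276) = 4.92, so ln(C/276) = 4.92/5.35 = 0.91963.
Then C/276 = e^0.91963 = 2.50836, giving C = 276 × 2.50836 = 692.31 ppm.

C ≈ 692 ppm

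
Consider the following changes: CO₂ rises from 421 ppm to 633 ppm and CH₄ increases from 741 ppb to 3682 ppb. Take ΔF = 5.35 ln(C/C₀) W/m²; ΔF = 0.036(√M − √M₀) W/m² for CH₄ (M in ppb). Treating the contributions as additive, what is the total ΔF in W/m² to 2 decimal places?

CO₂: 5.35 × ln(633/421) = 5.35 × ln(1.50356) = 5.35 × 0.40784 = 2.1819 W/m².
CH₄: 0.036 × (√3682 − √741) = 0.036 × (60.6795 − 27.2213) = 0.036 × 33.4582 = 1.2045 W/m².
Total ΔF = 2.1819 + 1.2045 = 3.3864 W/m².

ΔF = 3.39 W/m²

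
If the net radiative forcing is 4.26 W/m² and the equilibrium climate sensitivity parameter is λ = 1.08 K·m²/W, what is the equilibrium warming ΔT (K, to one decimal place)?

ΔT = 4.6 K

ΔT = λ ΔF = 1.08 × 4.26 = 4.6008 K.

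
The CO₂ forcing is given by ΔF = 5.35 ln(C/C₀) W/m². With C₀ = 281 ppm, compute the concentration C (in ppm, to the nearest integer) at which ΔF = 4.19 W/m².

Set 5.35 ln(C/281) = 4.19, so ln(C/281) = 4.19/5.35 = 0.78318.
Then C/281 = e^0.78318 = 2.18842, giving C = 281 × 2.18842 = 614.95 ppm.

C ≈ 615 ppm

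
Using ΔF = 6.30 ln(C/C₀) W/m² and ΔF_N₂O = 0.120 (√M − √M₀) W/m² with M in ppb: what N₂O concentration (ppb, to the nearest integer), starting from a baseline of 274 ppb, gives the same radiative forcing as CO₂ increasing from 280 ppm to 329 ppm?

CO₂ forcing: 6.30 × ln(329/280) = 6.30 × 0.161268 = 1.01599 W/m².
Set 0.120(√M − √274) = 1.01599: √M = 1.01599/0.120 + √274 = 8.4666 + 16.5529 = 25.0195.
M = (25.0195)² = 625.98 ppb.

M ≈ 626 ppb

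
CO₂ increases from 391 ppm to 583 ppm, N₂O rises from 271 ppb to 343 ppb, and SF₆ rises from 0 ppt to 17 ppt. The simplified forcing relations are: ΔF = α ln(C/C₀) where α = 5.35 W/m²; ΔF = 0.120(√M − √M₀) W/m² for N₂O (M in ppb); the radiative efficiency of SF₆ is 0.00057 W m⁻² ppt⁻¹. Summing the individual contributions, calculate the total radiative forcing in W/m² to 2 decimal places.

ΔF = 2.39 W/m²

CO₂: 5.35 × ln(583/391) = 5.35 × ln(1.49105) = 5.35 × 0.39948 = 2.1372 W/m².
N₂O: 0.120 × (√343 − √271) = 0.120 × (18.5203 − 16.4621) = 0.120 × 2.0582 = 0.2470 W/m².
SF₆: ΔF = 0.00057 × (17 − 0) = 0.00057 × 17 = 0.0097 W/m².
Total ΔF = 2.1372 + 0.2470 + 0.0097 = 2.3939 W/m².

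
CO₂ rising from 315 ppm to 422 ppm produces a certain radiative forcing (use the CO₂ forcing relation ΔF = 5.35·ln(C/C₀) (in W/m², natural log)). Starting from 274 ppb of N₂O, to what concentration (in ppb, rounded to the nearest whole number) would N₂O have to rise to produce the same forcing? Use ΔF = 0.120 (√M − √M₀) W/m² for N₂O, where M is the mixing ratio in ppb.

M ≈ 876 ppb

CO₂ forcing: 5.35 × ln(422/315) = 5.35 × 0.292433 = 1.56452 W/m².
Set 0.120(√M − √274) = 1.56452: √M = 1.56452/0.120 + √274 = 13.0377 + 16.5529 = 29.5906.
M = (29.5906)² = 875.60 ppb.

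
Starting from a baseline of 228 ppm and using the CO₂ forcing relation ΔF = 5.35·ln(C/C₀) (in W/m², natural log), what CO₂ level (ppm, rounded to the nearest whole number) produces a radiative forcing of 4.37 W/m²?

Set 5.35 ln(C/228) = 4.37, so ln(C/228) = 4.37/5.35 = 0.81682.
Then C/228 = e^0.81682 = 2.26329, giving C = 228 × 2.26329 = 516.03 ppm.

C ≈ 516 ppm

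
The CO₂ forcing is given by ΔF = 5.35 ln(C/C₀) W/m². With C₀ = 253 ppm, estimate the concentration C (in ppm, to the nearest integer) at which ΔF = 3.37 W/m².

C ≈ 475 ppm

Set 5.35 ln(C/253) = 3.37, so ln(C/253) = 3.37/5.35 = 0.62991.
Then C/253 = e^0.62991 = 1.87744, giving C = 253 × 1.87744 = 474.99 ppm.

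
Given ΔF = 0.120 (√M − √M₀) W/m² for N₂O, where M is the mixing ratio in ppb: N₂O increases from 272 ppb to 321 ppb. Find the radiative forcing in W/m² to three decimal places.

ΔF = 0.171 W/m²

N₂O: 0.120 × (√321 − √272) = 0.120 × (17.9165 − 16.4924) = 0.120 × 1.4241 = 0.1709 W/m².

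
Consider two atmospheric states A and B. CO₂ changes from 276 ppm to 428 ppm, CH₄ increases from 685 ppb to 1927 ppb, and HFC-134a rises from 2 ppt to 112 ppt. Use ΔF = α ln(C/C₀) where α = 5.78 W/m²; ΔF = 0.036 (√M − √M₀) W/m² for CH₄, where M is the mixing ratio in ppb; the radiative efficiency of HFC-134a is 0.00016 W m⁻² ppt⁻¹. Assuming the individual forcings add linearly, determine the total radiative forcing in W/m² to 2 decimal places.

ΔF = 3.19 W/m²

CO₂: 5.78 × ln(428/276) = 5.78 × ln(1.55072) = 5.78 × 0.43872 = 2.5358 W/m².
CH₄: 0.036 × (√1927 − √685) = 0.036 × (43.8976 − 26.1725) = 0.036 × 17.7251 = 0.6381 W/m².
HFC-134a: ΔF = 0.00016 × (112 − 2) = 0.00016 × 110 = 0.0176 W/m².
Total ΔF = 2.5358 + 0.6381 + 0.0176 = 3.1915 W/m².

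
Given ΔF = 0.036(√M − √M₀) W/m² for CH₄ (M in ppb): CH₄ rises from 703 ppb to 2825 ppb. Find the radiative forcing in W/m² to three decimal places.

ΔF = 0.959 W/m²

CH₄: 0.036 × (√2825 − √703) = 0.036 × (53.1507 − 26.5141) = 0.036 × 26.6366 = 0.9589 W/m².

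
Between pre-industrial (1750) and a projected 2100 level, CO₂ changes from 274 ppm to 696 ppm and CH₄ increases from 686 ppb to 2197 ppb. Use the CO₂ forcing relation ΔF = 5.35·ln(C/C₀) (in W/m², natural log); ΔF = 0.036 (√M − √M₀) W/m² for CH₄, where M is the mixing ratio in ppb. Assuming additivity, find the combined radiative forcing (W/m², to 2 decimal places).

ΔF = 5.73 W/m²

CO₂: 5.35 × ln(696/274) = 5.35 × ln(2.54015) = 5.35 × 0.93222 = 4.9874 W/m².
CH₄: 0.036 × (√2197 − √686) = 0.036 × (46.8722 − 26.1916) = 0.036 × 20.6806 = 0.7445 W/m².
Total ΔF = 4.9874 + 0.7445 = 5.7319 W/m².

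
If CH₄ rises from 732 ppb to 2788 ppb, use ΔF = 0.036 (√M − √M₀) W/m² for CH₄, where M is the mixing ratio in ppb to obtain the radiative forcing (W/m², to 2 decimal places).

CH₄: 0.036 × (√2788 − √732) = 0.036 × (52.8015 − 27.0555) = 0.036 × 25.7460 = 0.9269 W/m².

ΔF = 0.93 W/m²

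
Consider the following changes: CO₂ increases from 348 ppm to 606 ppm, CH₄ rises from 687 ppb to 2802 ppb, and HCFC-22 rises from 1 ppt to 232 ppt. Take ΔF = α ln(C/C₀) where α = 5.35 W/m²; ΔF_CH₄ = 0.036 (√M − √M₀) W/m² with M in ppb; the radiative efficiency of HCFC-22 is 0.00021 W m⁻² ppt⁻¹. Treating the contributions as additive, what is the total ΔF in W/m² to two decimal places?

ΔF = 3.98 W/m²

CO₂: 5.35 × ln(606/348) = 5.35 × ln(1.74138) = 5.35 × 0.55468 = 2.9675 W/m².
CH₄: 0.036 × (√2802 − √687) = 0.036 × (52.9339 − 26.2107) = 0.036 × 26.7232 = 0.9620 W/m².
HCFC-22: ΔF = 0.00021 × (232 − 1) = 0.00021 × 231 = 0.0485 W/m².
Total ΔF = 2.9675 + 0.9620 + 0.0485 = 3.9780 W/m².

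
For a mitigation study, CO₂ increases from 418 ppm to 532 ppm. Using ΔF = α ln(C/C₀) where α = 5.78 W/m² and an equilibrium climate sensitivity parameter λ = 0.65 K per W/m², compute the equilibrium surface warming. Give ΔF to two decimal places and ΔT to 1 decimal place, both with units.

CO₂: 5.78 × ln(532/418) = 5.78 × ln(1.27273) = 5.78 × 0.24116 = 1.3939 W/m².
ΔT = λ ΔF = 0.65 × 1.39 = 0.9035 K.

ΔF = 1.39 W/m²; ΔT = 0.9 K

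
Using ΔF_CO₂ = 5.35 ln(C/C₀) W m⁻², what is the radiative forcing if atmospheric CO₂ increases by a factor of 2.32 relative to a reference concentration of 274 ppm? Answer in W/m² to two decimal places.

ΔF = 4.50 W/m²

Because the forcing depends only on the ratio C/C₀, the initial concentration does not enter.
ΔF = 5.35 × ln(2.32) = 5.35 × 0.84157 = 4.5024 W/m².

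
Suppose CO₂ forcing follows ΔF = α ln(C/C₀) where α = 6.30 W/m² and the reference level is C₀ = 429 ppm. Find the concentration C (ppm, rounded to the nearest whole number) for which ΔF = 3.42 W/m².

C ≈ 738 ppm

Set 6.30 ln(C/429) = 3.42, so ln(C/429) = 3.42/6.30 = 0.54286.
Then C/429 = e^0.54286 = 1.72092, giving C = 429 × 1.72092 = 738.27 ppm.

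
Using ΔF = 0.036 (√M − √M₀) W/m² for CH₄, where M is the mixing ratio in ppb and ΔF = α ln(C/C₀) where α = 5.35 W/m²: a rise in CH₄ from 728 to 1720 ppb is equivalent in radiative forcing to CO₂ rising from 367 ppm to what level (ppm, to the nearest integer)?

CH₄ forcing: 0.036 × (√1720 − √728) = 0.036 × (41.4729 − 26.9815) = 0.036 × 14.4914 = 0.52169 W/m².
Set 5.35 ln(C/367) = 0.52169: ln(C/367) = 0.52169/5.35 = 0.09751, so C = 367 × e^0.09751 = 367 × 1.10242 = 404.59 ppm.

C ≈ 405 ppm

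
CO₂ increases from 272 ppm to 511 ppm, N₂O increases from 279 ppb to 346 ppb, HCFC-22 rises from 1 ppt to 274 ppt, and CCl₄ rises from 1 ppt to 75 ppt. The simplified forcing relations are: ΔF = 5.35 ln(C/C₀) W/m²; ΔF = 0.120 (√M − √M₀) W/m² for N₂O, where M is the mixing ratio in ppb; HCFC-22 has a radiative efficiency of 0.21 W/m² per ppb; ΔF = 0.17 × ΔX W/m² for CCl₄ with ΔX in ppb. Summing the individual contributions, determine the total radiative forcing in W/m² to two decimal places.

ΔF = 3.67 W/m²

CO₂: 5.35 × ln(511/272) = 5.35 × ln(1.87868) = 5.35 × 0.63057 = 3.3735 W/m².
N₂O: 0.120 × (√346 − √279) = 0.120 × (18.6011 − 16.7033) = 0.120 × 1.8978 = 0.2277 W/m².
HCFC-22: Δ = 274 − 1 = 273 ppt = 0.273 ppb; ΔF = 0.21 × 0.273 = 0.0573 W/m².
CCl₄: Δ = 75 − 1 = 74 ppt = 0.074 ppb; ΔF = 0.17 × 0.074 = 0.0126 W/m².
Total ΔF = 3.3735 + 0.2277 + 0.0573 + 0.0126 = 3.6711 W/m².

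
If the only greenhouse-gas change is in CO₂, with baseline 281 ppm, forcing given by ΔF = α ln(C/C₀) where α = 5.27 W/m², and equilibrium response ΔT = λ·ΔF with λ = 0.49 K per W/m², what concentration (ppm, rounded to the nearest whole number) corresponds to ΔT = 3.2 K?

Required forcing: ΔF = ΔT/λ = 3.2/0.49 = 6.5306 W/m².
Then ln(C/281) = ΔF/5.27 = 6.5306/5.27 = 1.23920.
So C = 281 × e^1.23920 = 281 × 3.45285 = 970.25 ppm.

C ≈ 970 ppm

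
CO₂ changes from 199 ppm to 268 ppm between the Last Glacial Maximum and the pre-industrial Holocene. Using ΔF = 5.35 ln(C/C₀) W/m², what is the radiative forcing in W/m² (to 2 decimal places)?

ΔF = 1.59 W/m²

CO₂: 5.35 × ln(268/199) = 5.35 × ln(1.34673) = 5.35 × 0.29768 = 1.5926 W/m².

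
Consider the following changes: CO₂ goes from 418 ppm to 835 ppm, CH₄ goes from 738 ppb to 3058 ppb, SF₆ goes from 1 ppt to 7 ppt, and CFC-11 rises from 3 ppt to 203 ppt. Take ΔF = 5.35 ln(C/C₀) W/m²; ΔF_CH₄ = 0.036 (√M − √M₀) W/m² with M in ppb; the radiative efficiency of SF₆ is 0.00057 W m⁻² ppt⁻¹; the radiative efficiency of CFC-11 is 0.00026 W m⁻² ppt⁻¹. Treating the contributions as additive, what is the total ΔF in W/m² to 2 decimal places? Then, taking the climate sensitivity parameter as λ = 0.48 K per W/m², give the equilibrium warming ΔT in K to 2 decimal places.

CO₂: 5.35 × ln(835/418) = 5.35 × ln(1.99761) = 5.35 × 0.69195 = 3.7019 W/m².
CH₄: 0.036 × (√3058 − √738) = 0.036 × (55.2992 − 27.1662) = 0.036 × 28.1330 = 1.0128 W/m².
SF₆: ΔF = 0.00057 × (7 − 1) = 0.00057 × 6 = 0.0034 W/m².
CFC-11: ΔF = 0.00026 × (203 − 3) = 0.00026 × 200 = 0.0520 W/m².
Total ΔF = 3.7019 + 1.0128 + 0.0034 + 0.0520 = 4.7701 W/m².
ΔT = λ ΔF = 0.48 × 4.77 = 2.2896 K.

ΔF = 4.77 W/m²; ΔT = 2.29 K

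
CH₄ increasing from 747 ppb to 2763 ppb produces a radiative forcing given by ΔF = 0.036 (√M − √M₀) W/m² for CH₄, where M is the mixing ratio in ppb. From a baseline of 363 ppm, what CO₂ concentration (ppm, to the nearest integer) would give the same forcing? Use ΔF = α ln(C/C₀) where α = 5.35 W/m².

CH₄ forcing: 0.036 × (√2763 − √747) = 0.036 × (52.5642 − 27.3313) = 0.036 × 25.2329 = 0.90838 W/m².
Set 5.35 ln(C/363) = 0.90838: ln(C/363) = 0.90838/5.35 = 0.16979, so C = 363 × e^0.16979 = 363 × 1.18506 = 430.18 ppm.

C ≈ 430 ppm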